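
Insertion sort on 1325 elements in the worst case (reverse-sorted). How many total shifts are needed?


In the worst case (reverse-sorted), each element shifts past all previous:
  Element 1: 1 shifts
  Element 2: 2 shifts
  Element 3: 3 shifts
  Element 4: 4 shifts
  Element 5: 5 shifts
  ...
  Element 1324: 1324 shifts
Total = 1 + 2 + ... + 1324
= 1325*(1325-1)/2 = 877150


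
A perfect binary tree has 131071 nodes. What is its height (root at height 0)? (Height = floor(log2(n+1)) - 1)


For a perfect binary tree of height h: n = 2^(h+1) - 1, so h = log2(n+1) - 1.
  n + 1 = 131072 = 2^17
  log2(131072) = 17
  height = 17 - 1 = 16


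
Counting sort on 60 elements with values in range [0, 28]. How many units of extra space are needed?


Output array size: 60 (to store sorted result)
Count array size: 29 (one slot per possible value, range 0 to 28)
Total extra space = 60 + 29 = 89


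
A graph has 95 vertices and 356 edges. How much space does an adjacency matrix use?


Adjacency matrix: V x V grid of entries
Space = V^2 = 95^2 = 95 * 95 = 9025


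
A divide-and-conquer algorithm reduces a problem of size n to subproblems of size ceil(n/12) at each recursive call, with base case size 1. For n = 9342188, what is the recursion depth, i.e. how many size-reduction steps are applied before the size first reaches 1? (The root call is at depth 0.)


Each step divides the size by 12 (rounding up); after k steps the size is ceil(n/12^k), which equals 1 exactly when 12^k >= n.
So the depth is the smallest k with 12^k >= 9342188, i.e. ceil(log_12(9342188)).
12^6 = 2985984 < 9342188 <= 35831808 = 12^7
Recursion depth = 7


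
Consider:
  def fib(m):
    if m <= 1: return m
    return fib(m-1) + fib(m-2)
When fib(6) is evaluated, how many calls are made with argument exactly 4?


Let N(m) = number of times fib(m) is called while evaluating fib(6).
N(6) = 1 (the initial call).
N(5) = 1 (only fib(6) calls it).
For 1 <= m <= 4: fib(m) is called by fib(m+1) and fib(m+2), so
  N(m) = N(m+1) + N(m+2).
fib(0) is called only by fib(2), so N(0) = N(2).
Walk down from m=6:
  N(6)=1, N(5)=1, N(4)=2
N(4) = 2


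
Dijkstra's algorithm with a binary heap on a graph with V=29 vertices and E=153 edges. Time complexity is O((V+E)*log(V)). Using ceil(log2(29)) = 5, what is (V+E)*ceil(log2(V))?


Dijkstra with a binary heap: each vertex is extracted once, each edge may relax once.
Each heap operation costs O(log V).
V + E = 29 + 153 = 182
ceil(log2(29)) = 5 (since 2^4 = 16 < 29 <= 32 = 2^5)
Total heap work = (V+E) * ceil(log2(V)) = 182 * 5 = 910


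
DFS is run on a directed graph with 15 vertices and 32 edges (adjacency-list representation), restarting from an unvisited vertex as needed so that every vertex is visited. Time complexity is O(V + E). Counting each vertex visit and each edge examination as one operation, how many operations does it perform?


A full DFS traversal processes each vertex exactly once (push/pop on stack).
Each directed edge is examined once.
V = 15, E = 32
V + E = 47


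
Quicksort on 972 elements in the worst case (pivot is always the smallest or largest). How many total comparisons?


In the worst case, each partition step picks the worst pivot:
  Partition 1: 971 comparisons (n-1 elements to compare)
  Partition 2: 970 comparisons
  Partition 3: 969 comparisons
  Partition 4: 968 comparisons
  Partition 5: 967 comparisons
  ...
  Last partition: 0 comparisons
Total = (n-1) + (n-2) + ... + 1 + 0 = n*(n-1)/2
= 972*971/2 = 471906


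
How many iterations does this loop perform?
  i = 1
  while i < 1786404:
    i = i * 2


The loop variable doubles each iteration:
i = 1 -> 2 -> 4 -> 8 -> 16 -> 32 -> 64 -> 128 -> 256 -> 512 -> 1024 -> 2048 -> 4096 -> 8192 -> 16384 -> 32768 -> 65536 -> 131072 -> 262144 -> 524288 -> 1048576 -> 2097152 (stop, 2097152 >= 1786404)
Number of doublings = ceil(log2(1786404)) = 21


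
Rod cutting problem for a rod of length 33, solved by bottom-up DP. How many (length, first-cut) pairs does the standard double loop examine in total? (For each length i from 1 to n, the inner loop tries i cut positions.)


For each subproblem length i = 1..33, the inner loop considers i possible first cuts.
Total = 1 + 2 + ... + 33
= 33*(33+1)/2
= 33*34/2 = 561


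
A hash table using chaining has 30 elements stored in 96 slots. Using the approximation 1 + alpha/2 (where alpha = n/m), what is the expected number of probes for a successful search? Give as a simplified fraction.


Load factor alpha = n/m = 30/96
Expected probes = 1 + alpha/2 = 1 + 30/(2*96)
= 1 + 30/192
= 192/192 + 30/192
= 222/192
Simplify: 37/32


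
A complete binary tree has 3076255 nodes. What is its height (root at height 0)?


In a complete binary tree, level k holds nodes 2^k .. 2^(k+1)-1 (1-indexed).
Height = floor(log2(n)) = floor(log2(3076255)) = 21
Check: 2^21 = 2097152 <= 3076255 < 4194304 = 2^22


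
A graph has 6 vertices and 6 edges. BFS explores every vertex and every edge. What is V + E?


A full BFS traversal dequeues each vertex once and examines each edge once.
Vertex visits: 6
Edge visits: 6
V + E = 6 + 6 = 12


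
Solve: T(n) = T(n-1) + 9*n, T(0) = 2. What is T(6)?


Expanding the recurrence:
T(6) = T(5) + 9*6
       = T(4) + 9*5 + 9*6
       ...
       = T(0) + 9*(1 + 2 + ... + 6)
       = 2 + 9 * 6*7/2
       = 2 + 9 * 21
       = 2 + 189 = 191


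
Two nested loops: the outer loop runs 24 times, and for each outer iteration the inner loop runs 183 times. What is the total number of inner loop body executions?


Outer loop: 24 iterations
Inner loop: 183 iterations per outer iteration
Total = 24 * 183 = 4392


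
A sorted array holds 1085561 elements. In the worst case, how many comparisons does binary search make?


Halving sequence: 1085561 -> 542780 -> 271390 -> 135695 -> 67847 -> 33923 -> 16961 -> 8480 -> 4240 -> 2120 -> 1060 -> 530 -> 265 -> 132 -> 66 -> 33 -> 16 -> 8 -> 4 -> 2 -> 1
Number of halvings = 20
Max comparisons = 20 + 1 = 21


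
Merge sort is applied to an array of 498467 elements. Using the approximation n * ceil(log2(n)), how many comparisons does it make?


Merge sort divides the array into halves recursively.
Number of levels = ceil(log2(498467)) = 19
At each level, approximately n = 498467 comparisons are needed for merging.
Total comparisons ~ n * ceil(log2(n)) = 498467 * 19 = 9470873


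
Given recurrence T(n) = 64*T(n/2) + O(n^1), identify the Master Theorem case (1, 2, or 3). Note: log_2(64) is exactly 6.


Master Theorem parameters: a=64, b=2, c=1
log_b(a) = 6
Compare b^c with a: 2^1 = 2 < 64, so c < log_b(a).
Comparing c=1 vs log_b(a)=6:
1 < 6 => Case 1
Result: T(n) = O(n^(log_2 64)) = O(n^6)
Master Theorem case = 1


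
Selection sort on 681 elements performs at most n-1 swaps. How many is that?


Each of the 680 passes places one element in its final position.
Pass 1: swap minimum into position 0
Pass 2: swap minimum of remaining into position 1
...
Pass 680: last two elements, one swap
Maximum swaps = 681 - 1 = 680


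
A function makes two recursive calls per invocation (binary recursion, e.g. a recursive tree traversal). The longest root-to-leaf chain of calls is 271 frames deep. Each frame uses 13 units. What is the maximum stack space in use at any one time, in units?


Binary recursion: the two calls run one after the other, so only one root-to-leaf chain of frames is on the stack at a time.
Maximum depth (longest chain) = 271 frames
Each frame = 13 units
Max stack space = 271 * 13 = 3523


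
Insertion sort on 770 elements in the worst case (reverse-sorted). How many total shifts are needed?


In the worst case (reverse-sorted), each element shifts past all previous:
  Element 1: 1 shifts
  Element 2: 2 shifts
  Element 3: 3 shifts
  Element 4: 4 shifts
  Element 5: 5 shifts
  ...
  Element 769: 769 shifts
Total = 1 + 2 + ... + 769
= 770*(770-1)/2 = 296065


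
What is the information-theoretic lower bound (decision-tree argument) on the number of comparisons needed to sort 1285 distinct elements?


A binary decision tree of height h has at most 2^h leaves and needs at least n! of them, so h >= ceil(log2(n!)).
1285! is far too large to multiply out, so use Stirling's series:
  ln(n!) ~ n ln n - n + (1/2) ln(2 pi n) + 1/(12n)  (error below 1/(360 n^3), negligible here)
  ln(1285) = 7.1585140
  n ln n = 1285 * 7.1585140 = 9198.6905
  (1/2) ln(2 pi * 1285) = (1/2) ln(8073.8931) = 4.4982
  1/(12*1285) = 0.0001
  ln(1285!) ~ 9198.6905 - 1285 + 4.4982 + 0.0001 = 7918.1888
Convert to base 2: log2(1285!) = 7918.1888 / ln 2 = 7918.1888 / 0.69314718 = 11423.5317
ceil(11423.5317) = 11424


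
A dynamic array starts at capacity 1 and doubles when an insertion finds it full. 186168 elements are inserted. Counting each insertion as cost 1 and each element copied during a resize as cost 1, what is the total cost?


n = 186168
Insertion costs: 186168
Resizes copy 1, 2, 4, ... up to the largest power of 2 that is <= n-1 = 186167, i.e. 131072.
Copy costs = 1 + 2 + 4 + 8 + 16 + 32 + 64 + 128 + 256 + 512 + 1024 + 2048 + 4096 + 8192 + 16384 + 32768 + 65536 + 131072 = 262143
Total = 186168 + 262143 = 448311


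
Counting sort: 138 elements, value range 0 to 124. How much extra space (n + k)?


n = 138 (output array)
k = 125 (count array for 125 distinct values)
Extra space = 138 + 125 = 263


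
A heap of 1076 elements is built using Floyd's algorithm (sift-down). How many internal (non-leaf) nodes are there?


Leaf nodes occupy roughly half the array.
Sift-down is called for each internal node, starting from the last one.
Internal nodes = floor(n/2) = floor(1076/2) = 538


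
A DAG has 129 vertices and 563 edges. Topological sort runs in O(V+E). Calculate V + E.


V = 129 (vertex processing)
E = 563 (edge processing)
V + E = 129 + 563 = 692


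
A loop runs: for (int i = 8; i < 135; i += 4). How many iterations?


Loop starts at i = 8, increments by 4, stops when i >= 135.
Number of iterations = ceil((135 - 8) / 4)
= ceil(127 / 4)
= 32


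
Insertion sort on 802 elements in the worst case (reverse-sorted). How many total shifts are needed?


In the worst case (reverse-sorted), each element shifts past all previous:
  Element 1: 1 shifts
  Element 2: 2 shifts
  Element 3: 3 shifts
  Element 4: 4 shifts
  Element 5: 5 shifts
  ...
  Element 801: 801 shifts
Total = 1 + 2 + ... + 801
= 802*(802-1)/2 = 321201


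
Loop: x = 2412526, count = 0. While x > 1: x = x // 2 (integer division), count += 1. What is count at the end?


The variable x halves each step:
x = 2412526 -> 1206263 -> 603131 -> 301565 -> 150782 -> 75391 -> 37695 -> 18847 -> 9423 -> 4711 -> 2355 -> 1177 -> 588 -> 294 -> 147 -> 73 -> 36 -> 18 -> 9 -> 4 -> 2 -> 1
Number of halvings = floor(log2(2412526)) = 21


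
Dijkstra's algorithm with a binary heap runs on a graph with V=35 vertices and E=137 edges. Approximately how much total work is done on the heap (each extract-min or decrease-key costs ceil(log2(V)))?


Dijkstra with a binary heap: each vertex is extracted once, each edge may relax once.
Each heap operation costs O(log V).
V + E = 35 + 137 = 172
ceil(log2(35)) = 6 (since 2^5 = 32 < 35 <= 64 = 2^6)
Total heap work = (V+E) * ceil(log2(V)) = 172 * 6 = 1032


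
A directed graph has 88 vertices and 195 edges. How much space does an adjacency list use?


Adjacency list: one list head per vertex + one entry per edge
Vertex heads: 88
Edge entries: 195
Total = 88 + 195 = 283


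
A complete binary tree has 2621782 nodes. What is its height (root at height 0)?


In a complete binary tree, level k holds nodes 2^k .. 2^(k+1)-1 (1-indexed).
Height = floor(log2(n)) = floor(log2(2621782)) = 21
Check: 2^21 = 2097152 <= 2621782 < 4194304 = 2^22


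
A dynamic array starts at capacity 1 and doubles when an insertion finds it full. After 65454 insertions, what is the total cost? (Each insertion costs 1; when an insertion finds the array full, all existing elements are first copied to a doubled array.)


Insertion cost: 65454 (one per element)
Resizes occur just before inserting elements 2, 3, 5, 9, ...
Elements copied at each resize: 1 + 2 + 4 + 8 + 16 + 32 + 64 + 128 + 256 + 512 + 1024 + 2048 + 4096 + 8192 + 16384 + 32768
Sum of copies = 65535 (geometric series: 2^k - 1)
Total = 65454 + 65535 = 130989


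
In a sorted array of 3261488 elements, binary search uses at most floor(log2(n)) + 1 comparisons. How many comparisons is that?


Halving sequence: 3261488 -> 1630744 -> 815372 -> 407686 -> 203843 -> 101921 -> 50960 -> 25480 -> 12740 -> 6370 -> 3185 -> 1592 -> 796 -> 398 -> 199 -> 99 -> 49 -> 24 -> 12 -> 6 -> 3 -> 1
Number of halvings = 21
Max comparisons = 21 + 1 = 22


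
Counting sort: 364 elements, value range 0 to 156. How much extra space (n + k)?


n = 364 (output array)
k = 157 (count array for 157 distinct values)
Extra space = 364 + 157 = 521


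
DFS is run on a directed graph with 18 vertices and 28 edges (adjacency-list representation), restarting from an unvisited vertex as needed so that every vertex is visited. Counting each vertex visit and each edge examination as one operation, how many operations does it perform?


A full DFS traversal processes each vertex exactly once (push/pop on stack).
Each directed edge is examined once.
V = 18, E = 28
V + E = 46


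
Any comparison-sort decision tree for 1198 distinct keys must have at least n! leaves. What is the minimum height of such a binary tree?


A binary decision tree of height h has at most 2^h leaves and needs at least n! of them, so h >= ceil(log2(n!)).
1198! is far too large to multiply out, so use Stirling's series:
  ln(n!) ~ n ln n - n + (1/2) ln(2 pi n) + 1/(12n)  (error below 1/(360 n^3), negligible here)
  ln(1198) = 7.0884088
  n ln n = 1198 * 7.0884088 = 8491.9137
  (1/2) ln(2 pi * 1198) = (1/2) ln(7527.2560) = 4.4631
  1/(12*1198) = 0.0001
  ln(1198!) ~ 8491.9137 - 1198 + 4.4631 + 0.0001 = 7298.3769
Convert to base 2: log2(1198!) = 7298.3769 / ln 2 = 7298.3769 / 0.69314718 = 10529.3322
ceil(10529.3322) = 10530


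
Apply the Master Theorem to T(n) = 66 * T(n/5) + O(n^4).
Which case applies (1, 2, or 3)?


The Master Theorem: T(n) = a*T(n/b) + O(n^c)
  a = 66, b = 5, c = 4
log_b(a) = log_5(66) ~ 2.603
Compare b^c with a: 5^4 = 625 > 66, so c > log_b(a).
Since c > log_b(a), Case 3 applies.
T(n) = O(n^4)
Master Theorem case = 3


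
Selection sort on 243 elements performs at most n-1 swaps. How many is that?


Each of the 242 passes places one element in its final position.
Pass 1: swap minimum into position 0
Pass 2: swap minimum of remaining into position 1
...
Pass 242: last two elements, one swap
Maximum swaps = 243 - 1 = 242


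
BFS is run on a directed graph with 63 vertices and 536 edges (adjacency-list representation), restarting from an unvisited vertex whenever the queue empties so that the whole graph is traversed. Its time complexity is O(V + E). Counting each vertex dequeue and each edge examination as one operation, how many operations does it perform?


A full BFS traversal dequeues each vertex exactly once and examines each directed edge exactly once.
V = 63 (vertex processing cost)
E = 536 (edge examination cost)
Total operations proportional to V + E = 63 + 536 = 599


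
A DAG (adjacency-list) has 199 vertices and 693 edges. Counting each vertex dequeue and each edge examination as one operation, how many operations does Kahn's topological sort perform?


V = 199 (vertex processing)
E = 693 (edge processing)
V + E = 199 + 693 = 892


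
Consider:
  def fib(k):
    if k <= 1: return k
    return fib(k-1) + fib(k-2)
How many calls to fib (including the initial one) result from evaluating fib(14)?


Let C(m) = total calls to evaluate fib(m). Then C(0)=C(1)=1, and
C(m) = 1 + C(m-1) + C(m-2) for m >= 2.
Build the table (each entry = 1 + previous two):
  C(0) = 1
  C(1) = 1
  C(2) = 1 + 1 + 1 = 3
  C(3) = 1 + 3 + 1 = 5
  C(4) = 1 + 5 + 3 = 9
  C(5) = 1 + 9 + 5 = 15
  C(6) = 1 + 15 + 9 = 25
  C(7) = 1 + 25 + 15 = 41
  C(8) = 1 + 41 + 25 = 67
  C(9) = 1 + 67 + 41 = 109
  C(10) = 1 + 109 + 67 = 177
  C(11) = 1 + 177 + 109 = 287
  C(12) = 1 + 287 + 177 = 465
  C(13) = 1 + 465 + 287 = 753
  C(14) = 1 + 753 + 465 = 1219
Total calls for fib(14) = 1219


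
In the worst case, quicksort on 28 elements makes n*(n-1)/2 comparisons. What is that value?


Sum of comparisons per partition:
27 + 26 + ... + 1 + 0
= 28 * (28 - 1) / 2
= 28 * 27 / 2
= 378


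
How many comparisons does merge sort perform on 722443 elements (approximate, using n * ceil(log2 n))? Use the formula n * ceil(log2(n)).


Recursion depth: ceil(log2(722443)) = 20
Each recursion level merges n = 722443 elements
Total = 722443 * 20 = 14448860


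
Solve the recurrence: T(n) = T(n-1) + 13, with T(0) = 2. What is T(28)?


Unrolling the recurrence:
T(28) = T(27) + 13
       = T(26) + 13 + 13
       = T(25) + 13*3
       ...
       = T(0) + 13*28
       = 2 + 364 = 366


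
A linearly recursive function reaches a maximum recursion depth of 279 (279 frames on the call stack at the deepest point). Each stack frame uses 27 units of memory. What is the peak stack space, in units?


Maximum recursion depth = 279 frames
Memory per frame = 27 units
Total stack space = depth * frame_size
= 279 * 27 = 7533


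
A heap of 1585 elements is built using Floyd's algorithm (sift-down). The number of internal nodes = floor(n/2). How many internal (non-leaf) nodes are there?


Leaf nodes occupy roughly half the array.
Sift-down is called for each internal node, starting from the last one.
Internal nodes = floor(n/2) = floor(1585/2) = 792


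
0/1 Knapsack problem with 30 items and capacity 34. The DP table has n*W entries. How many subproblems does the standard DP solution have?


The DP table is indexed by (item, capacity).
Rows: 30 items
Columns: 34 capacity values (1 to W)
Total subproblems = 30 * 34 = 1020


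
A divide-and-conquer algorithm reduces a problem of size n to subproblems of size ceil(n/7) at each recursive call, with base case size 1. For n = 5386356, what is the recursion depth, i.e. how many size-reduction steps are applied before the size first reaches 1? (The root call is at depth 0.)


Each step divides the size by 7 (rounding up); after k steps the size is ceil(n/7^k), which equals 1 exactly when 7^k >= n.
So the depth is the smallest k with 7^k >= 5386356, i.e. ceil(log_7(5386356)).
7^7 = 823543 < 5386356 <= 5764801 = 7^8
Recursion depth = 8


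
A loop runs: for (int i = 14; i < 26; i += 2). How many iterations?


Loop starts at i = 14, increments by 2, stops when i >= 26.
Number of iterations = ceil((26 - 14) / 2)
= ceil(12 / 2)
= 6


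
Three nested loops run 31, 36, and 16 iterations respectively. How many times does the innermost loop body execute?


Loop 1 (outermost): 31 iterations
Loop 2 (middle): 36 iterations per outer
Loop 3 (innermost): 16 iterations per middle
Total = 31 * 36 * 16 = 17856


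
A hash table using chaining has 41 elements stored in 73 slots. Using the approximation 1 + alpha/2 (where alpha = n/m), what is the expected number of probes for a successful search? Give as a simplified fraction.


Load factor alpha = n/m = 41/73
Expected probes = 1 + alpha/2 = 1 + 41/(2*73)
= 1 + 41/146
= 146/146 + 41/146
= 187/146


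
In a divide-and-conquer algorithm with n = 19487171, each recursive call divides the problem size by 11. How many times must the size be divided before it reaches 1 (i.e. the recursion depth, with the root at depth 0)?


Number of divisions = log_11(19487171)
Sizes: 19487171 -> 1771561 -> 161051 -> 14641 -> 1331 -> 121 -> 11 -> 1 (7 divisions)
Recursion depth = 7


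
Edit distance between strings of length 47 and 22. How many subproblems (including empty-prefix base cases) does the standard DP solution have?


The table includes base cases (empty prefixes).
Rows: (m+1) = 48
Columns: (n+1) = 23
Total = 48 * 23 = 1104


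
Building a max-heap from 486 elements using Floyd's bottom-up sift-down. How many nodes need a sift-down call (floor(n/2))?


In a heap of 486 elements (0-indexed array):
  Last element index: 485
  Parent of last element: floor((485 - 1) / 2) = 242
  Internal nodes: indices 0 to 242
  Count = floor(486/2) = 243


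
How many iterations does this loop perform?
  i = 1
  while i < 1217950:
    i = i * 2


The loop variable doubles each iteration:
i = 1 -> 2 -> 4 -> 8 -> 16 -> 32 -> 64 -> 128 -> 256 -> 512 -> 1024 -> 2048 -> 4096 -> 8192 -> 16384 -> 32768 -> 65536 -> 131072 -> 262144 -> 524288 -> 1048576 -> 2097152 (stop, 2097152 >= 1217950)
Number of doublings = ceil(log2(1217950)) = 21


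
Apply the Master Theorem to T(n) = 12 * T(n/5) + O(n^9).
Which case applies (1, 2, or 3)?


The Master Theorem: T(n) = a*T(n/b) + O(n^c)
  a = 12, b = 5, c = 9
log_b(a) = log_5(12) ~ 1.544
Compare b^c with a: 5^9 = 1953125 > 12, so c > log_b(a).
Since c > log_b(a), Case 3 applies.
T(n) = O(n^9)
Master Theorem case = 3


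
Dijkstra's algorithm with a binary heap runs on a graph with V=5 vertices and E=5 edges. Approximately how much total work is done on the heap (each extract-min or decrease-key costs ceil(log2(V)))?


Dijkstra with a binary heap: each vertex is extracted once, each edge may relax once.
Each heap operation costs O(log V).
V + E = 5 + 5 = 10
ceil(log2(5)) = 3 (since 2^2 = 4 < 5 <= 8 = 2^3)
Total heap work = (V+E) * ceil(log2(V)) = 10 * 3 = 30


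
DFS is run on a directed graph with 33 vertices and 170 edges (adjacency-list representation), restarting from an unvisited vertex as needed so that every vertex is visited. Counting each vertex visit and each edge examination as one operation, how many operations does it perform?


A full DFS traversal processes each vertex exactly once (push/pop on stack).
Each directed edge is examined once.
V = 33, E = 170
V + E = 203


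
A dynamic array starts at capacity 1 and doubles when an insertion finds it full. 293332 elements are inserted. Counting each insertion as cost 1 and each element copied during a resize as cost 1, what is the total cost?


n = 293332
Insertion costs: 293332
Resizes copy 1, 2, 4, ... up to the largest power of 2 that is <= n-1 = 293331, i.e. 262144.
Copy costs = 1 + 2 + 4 + 8 + 16 + 32 + 64 + 128 + 256 + 512 + 1024 + 2048 + 4096 + 8192 + 16384 + 32768 + 65536 + 131072 + 262144 = 524287
Total = 293332 + 524287 = 817619


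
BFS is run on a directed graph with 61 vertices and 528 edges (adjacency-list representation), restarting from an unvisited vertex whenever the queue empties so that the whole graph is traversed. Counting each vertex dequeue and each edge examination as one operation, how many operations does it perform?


A full BFS traversal dequeues each vertex exactly once and examines each directed edge exactly once.
V = 61 (vertex processing cost)
E = 528 (edge examination cost)
Total operations proportional to V + E = 61 + 528 = 589


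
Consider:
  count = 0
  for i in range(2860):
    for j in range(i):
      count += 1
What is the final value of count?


For each i, the inner loop runs i times:
  i=0: inner runs 0 times
  i=1: inner runs 1 time
  i=2: inner runs 2 times
  i=3: inner runs 3 times
  i=4: inner runs 4 times
  i=5: inner runs 5 times
  i=6: inner runs 6 times
  i=7: inner runs 7 times
  ...
Total = 0 + 1 + 2 + ... + 2859 = 2860*(2860-1)/2 = 4088370


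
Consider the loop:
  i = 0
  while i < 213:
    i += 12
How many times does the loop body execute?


Starting at i = 0, each iteration adds 12.
Iterations until i >= 213:
  Iteration 1: i = 0 -> i = 12
  Iteration 2: i = 12 -> i = 24
  Iteration 3: i = 24 -> i = 36
  Iteration 4: i = 36 -> i = 48
  Iteration 5: i = 48 -> i = 60
  Iteration 6: i = 60 -> i = 72
  Iteration 7: i = 72 -> i = 84
  Iteration 8: i = 84 -> i = 96
  ... continuing ...
Total iterations = ceil(213/12) = 18


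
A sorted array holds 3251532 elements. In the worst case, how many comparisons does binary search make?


Halving sequence: 3251532 -> 1625766 -> 812883 -> 406441 -> 203220 -> 101610 -> 50805 -> 25402 -> 12701 -> 6350 -> 3175 -> 1587 -> 793 -> 396 -> 198 -> 99 -> 49 -> 24 -> 12 -> 6 -> 3 -> 1
Number of halvings = 21
Max comparisons = 21 + 1 = 22


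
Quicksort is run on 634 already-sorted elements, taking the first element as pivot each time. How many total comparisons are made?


Sum of comparisons per partition:
633 + 632 + ... + 1 + 0
= 634 * (634 - 1) / 2
= 634 * 633 / 2
= 200661


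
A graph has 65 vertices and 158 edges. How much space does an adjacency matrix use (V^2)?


Adjacency matrix: V x V grid of entries
Space = V^2 = 65^2 = 65 * 65 = 4225


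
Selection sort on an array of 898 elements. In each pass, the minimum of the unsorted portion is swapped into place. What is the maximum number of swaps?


Selection sort performs one swap per pass:
  Pass 1: find min in positions 0 to 897, swap with position 0
  Pass 2: find min in positions 1 to 897, swap with position 1
  Pass 3: find min in positions 2 to 897, swap with position 2
  Pass 4: find min in positions 3 to 897, swap with position 3
  Pass 5: find min in positions 4 to 897, swap with position 4
  ... (892 more passes)
Total passes (and swaps) = n - 1 = 898 - 1 = 897


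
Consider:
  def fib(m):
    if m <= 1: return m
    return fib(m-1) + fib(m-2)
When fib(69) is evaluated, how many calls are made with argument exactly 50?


Let N(m) = number of times fib(m) is called while evaluating fib(69).
N(69) = 1 (the initial call).
N(68) = 1 (only fib(69) calls it).
For 1 <= m <= 67: fib(m) is called by fib(m+1) and fib(m+2), so
  N(m) = N(m+1) + N(m+2).
fib(0) is called only by fib(2), so N(0) = N(2).
Walk down from m=69:
  N(69)=1, N(68)=1, N(67)=2, N(66)=3, N(65)=5, N(64)=8, N(63)=13, N(62)=21, N(61)=34, N(60)=55, N(59)=89, N(58)=144, N(57)=233, N(56)=377, N(55)=610, N(54)=987, N(53)=1597, N(52)=2584, N(51)=4181, N(50)=6765
N(50) = 6765


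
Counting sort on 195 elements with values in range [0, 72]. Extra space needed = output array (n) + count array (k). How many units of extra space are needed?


Output array size: 195 (to store sorted result)
Count array size: 73 (one slot per possible value, range 0 to 72)
Total extra space = 195 + 73 = 268


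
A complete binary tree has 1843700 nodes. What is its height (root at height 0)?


In a complete binary tree, level k holds nodes 2^k .. 2^(k+1)-1 (1-indexed).
Height = floor(log2(n)) = floor(log2(1843700)) = 20
Check: 2^20 = 1048576 <= 1843700 < 2097152 = 2^21


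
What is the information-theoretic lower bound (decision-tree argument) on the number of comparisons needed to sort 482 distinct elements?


A binary decision tree of height h has at most 2^h leaves and needs at least n! of them, so h >= ceil(log2(n!)).
482! is far too large to multiply out, so use Stirling's series:
  ln(n!) ~ n ln n - n + (1/2) ln(2 pi n) + 1/(12n)  (error below 1/(360 n^3), negligible here)
  ln(482) = 6.1779441
  n ln n = 482 * 6.1779441 = 2977.7691
  (1/2) ln(2 pi * 482) = (1/2) ln(3028.4953) = 4.0079
  1/(12*482) = 0.0002
  ln(482!) ~ 2977.7691 - 482 + 4.0079 + 0.0002 = 2499.7772
Convert to base 2: log2(482!) = 2499.7772 / ln 2 = 2499.7772 / 0.69314718 = 3606.4162
ceil(3606.4162) = 3607


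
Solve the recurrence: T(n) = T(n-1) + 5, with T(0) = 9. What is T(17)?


Unrolling the recurrence:
T(17) = T(16) + 5
       = T(15) + 5 + 5
       = T(14) + 5*3
       ...
       = T(0) + 5*17
       = 9 + 85 = 94


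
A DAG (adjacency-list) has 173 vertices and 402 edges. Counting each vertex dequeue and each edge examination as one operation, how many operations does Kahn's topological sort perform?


V = 173 (vertex processing)
E = 402 (edge processing)
V + E = 173 + 402 = 575


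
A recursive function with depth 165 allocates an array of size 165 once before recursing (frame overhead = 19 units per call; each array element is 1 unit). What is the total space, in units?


Array allocation: 165 units (allocated once)
Stack frames: 165 deep * 19 per frame = 3135 units
Total = 165 + 3135 = 3300


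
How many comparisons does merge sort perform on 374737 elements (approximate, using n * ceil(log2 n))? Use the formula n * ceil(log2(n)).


Recursion depth: ceil(log2(374737)) = 19
Each recursion level merges n = 374737 elements
Total = 374737 * 19 = 7120003


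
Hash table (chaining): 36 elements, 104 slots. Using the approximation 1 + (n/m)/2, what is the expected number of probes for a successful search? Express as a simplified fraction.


Computing expected probes:
alpha = 36/104
= 1 + alpha/2
= 1 + 36/(2*104)
= (2*104 + 36) / (2*104)
= 244/208 = 61/52


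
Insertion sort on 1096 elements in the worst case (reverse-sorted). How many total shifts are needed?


In the worst case (reverse-sorted), each element shifts past all previous:
  Element 1: 1 shifts
  Element 2: 2 shifts
  Element 3: 3 shifts
  Element 4: 4 shifts
  Element 5: 5 shifts
  ...
  Element 1095: 1095 shifts
Total = 1 + 2 + ... + 1095
= 1096*(1096-1)/2 = 600060


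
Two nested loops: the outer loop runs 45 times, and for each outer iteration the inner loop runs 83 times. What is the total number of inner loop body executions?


Outer loop: 45 iterations
Inner loop: 83 iterations per outer iteration
Total = 45 * 83 = 3735


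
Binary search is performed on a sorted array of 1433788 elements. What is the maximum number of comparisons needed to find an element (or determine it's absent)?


Binary search halves the search space each comparison:
  Step 1: search space = 1433788 -> 716894
  Step 2: search space = 716894 -> 358447
  Step 3: search space = 358447 -> 179223
  Step 4: search space = 179223 -> 89611
  Step 5: search space = 89611 -> 44805
  Step 6: search space = 44805 -> 22402
  Step 7: search space = 22402 -> 11201
  Step 8: search space = 11201 -> 5600
  Step 9: search space = 5600 -> 2800
  Step 10: search space = 2800 -> 1400
  Step 11: search space = 1400 -> 700
  Step 12: search space = 700 -> 350
  Step 13: search space = 350 -> 175
  Step 14: search space = 175 -> 87
  Step 15: search space = 87 -> 43
  Step 16: search space = 43 -> 21
  Step 17: search space = 21 -> 10
  Step 18: search space = 10 -> 5
  Step 19: search space = 5 -> 2
  Step 20: search space = 2 -> 1
  Step 21: search space = 1 (final check)
Maximum comparisons = floor(log2(1433788)) + 1 = 20 + 1 = 21


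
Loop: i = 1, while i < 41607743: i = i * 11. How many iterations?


i multiplies by 11 each step:
i = 1 -> 11 -> 121 -> 1331 -> 14641 -> 161051 -> 1771561 -> 19487171 -> 214358881 (stop)
Iterations = ceil(log_11(41607743)) = 8


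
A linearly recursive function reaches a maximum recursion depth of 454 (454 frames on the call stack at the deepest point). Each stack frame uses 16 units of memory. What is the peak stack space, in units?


Maximum recursion depth = 454 frames
Memory per frame = 16 units
Total stack space = depth * frame_size
= 454 * 16 = 7264


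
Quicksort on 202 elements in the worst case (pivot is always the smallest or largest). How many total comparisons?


In the worst case, each partition step picks the worst pivot:
  Partition 1: 201 comparisons (n-1 elements to compare)
  Partition 2: 200 comparisons
  Partition 3: 199 comparisons
  Partition 4: 198 comparisons
  Partition 5: 197 comparisons
  ...
  Last partition: 0 comparisons
Total = (n-1) + (n-2) + ... + 1 + 0 = n*(n-1)/2
= 202*201/2 = 20301


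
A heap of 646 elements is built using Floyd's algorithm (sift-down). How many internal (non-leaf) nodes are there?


Leaf nodes occupy roughly half the array.
Sift-down is called for each internal node, starting from the last one.
Internal nodes = floor(n/2) = floor(646/2) = 323


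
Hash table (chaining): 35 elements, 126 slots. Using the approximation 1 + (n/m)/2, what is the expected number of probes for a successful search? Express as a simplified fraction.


Computing expected probes:
alpha = 35/126
= 1 + alpha/2
= 1 + 35/(2*126)
= (2*126 + 35) / (2*126)
= 287/252 = 41/36


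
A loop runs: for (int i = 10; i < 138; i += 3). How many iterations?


Loop starts at i = 10, increments by 3, stops when i >= 138.
Number of iterations = ceil((138 - 10) / 3)
= ceil(128 / 3)
= 43


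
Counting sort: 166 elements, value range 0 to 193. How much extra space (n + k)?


n = 166 (output array)
k = 194 (count array for 194 distinct values)
Extra space = 166 + 194 = 360


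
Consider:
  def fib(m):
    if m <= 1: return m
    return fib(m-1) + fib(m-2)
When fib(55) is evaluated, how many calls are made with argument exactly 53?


Let N(m) = number of times fib(m) is called while evaluating fib(55).
N(55) = 1 (the initial call).
N(54) = 1 (only fib(55) calls it).
For 1 <= m <= 53: fib(m) is called by fib(m+1) and fib(m+2), so
  N(m) = N(m+1) + N(m+2).
fib(0) is called only by fib(2), so N(0) = N(2).
Walk down from m=55:
  N(55)=1, N(54)=1, N(53)=2
N(53) = 2


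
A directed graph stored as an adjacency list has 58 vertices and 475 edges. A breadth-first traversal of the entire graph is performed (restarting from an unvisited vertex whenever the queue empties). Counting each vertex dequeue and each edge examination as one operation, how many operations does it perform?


A full BFS traversal dequeues each vertex once and examines each edge once.
Vertex visits: 58
Edge visits: 475
V + E = 58 + 475 = 533


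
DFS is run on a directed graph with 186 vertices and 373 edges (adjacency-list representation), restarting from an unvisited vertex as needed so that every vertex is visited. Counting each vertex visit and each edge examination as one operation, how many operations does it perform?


A full DFS traversal processes each vertex exactly once (push/pop on stack).
Each directed edge is examined once.
V = 186, E = 373
V + E = 559


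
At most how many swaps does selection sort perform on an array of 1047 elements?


Each of the 1046 passes places one element in its final position.
Pass 1: swap minimum into position 0
Pass 2: swap minimum of remaining into position 1
...
Pass 1046: last two elements, one swap
Maximum swaps = 1047 - 1 = 1046


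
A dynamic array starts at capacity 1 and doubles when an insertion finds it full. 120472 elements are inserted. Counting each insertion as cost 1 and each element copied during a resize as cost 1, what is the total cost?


n = 120472
Insertion costs: 120472
Resizes copy 1, 2, 4, ... up to the largest power of 2 that is <= n-1 = 120471, i.e. 65536.
Copy costs = 1 + 2 + 4 + 8 + 16 + 32 + 64 + 128 + 256 + 512 + 1024 + 2048 + 4096 + 8192 + 16384 + 32768 + 65536 = 131071
Total = 120472 + 131071 = 251543


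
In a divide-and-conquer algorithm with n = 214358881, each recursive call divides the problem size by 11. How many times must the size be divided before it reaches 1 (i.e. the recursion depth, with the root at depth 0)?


Number of divisions = log_11(214358881)
Sizes: 214358881 -> 19487171 -> 1771561 -> 161051 -> 14641 -> 1331 -> 121 -> 11 -> 1 (8 divisions)
Recursion depth = 8


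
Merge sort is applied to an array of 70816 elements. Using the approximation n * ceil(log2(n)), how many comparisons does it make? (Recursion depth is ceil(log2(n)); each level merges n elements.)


Merge sort divides the array into halves recursively.
Number of levels = ceil(log2(70816)) = 17
At each level, approximately n = 70816 comparisons are needed for merging.
Total comparisons ~ n * ceil(log2(n)) = 70816 * 17 = 1203872


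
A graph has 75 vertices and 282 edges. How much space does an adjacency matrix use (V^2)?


Adjacency matrix: V x V grid of entries
Space = V^2 = 75^2 = 75 * 75 = 5625


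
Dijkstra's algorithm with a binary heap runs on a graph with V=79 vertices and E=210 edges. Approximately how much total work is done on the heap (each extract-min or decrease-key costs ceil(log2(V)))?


Dijkstra with a binary heap: each vertex is extracted once, each edge may relax once.
Each heap operation costs O(log V).
V + E = 79 + 210 = 289
ceil(log2(79)) = 7 (since 2^6 = 64 < 79 <= 128 = 2^7)
Total heap work = (V+E) * ceil(log2(V)) = 289 * 7 = 2023


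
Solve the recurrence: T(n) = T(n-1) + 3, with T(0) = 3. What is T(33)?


Unrolling the recurrence:
T(33) = T(32) + 3
       = T(31) + 3 + 3
       = T(30) + 3*3
       ...
       = T(0) + 3*33
       = 3 + 99 = 102


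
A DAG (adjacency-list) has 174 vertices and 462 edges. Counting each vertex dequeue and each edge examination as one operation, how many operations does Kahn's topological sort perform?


V = 174 (vertex processing)
E = 462 (edge processing)
V + E = 174 + 462 = 636


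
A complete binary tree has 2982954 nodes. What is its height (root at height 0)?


In a complete binary tree, level k holds nodes 2^k .. 2^(k+1)-1 (1-indexed).
Height = floor(log2(n)) = floor(log2(2982954)) = 21
Check: 2^21 = 2097152 <= 2982954 < 4194304 = 2^22


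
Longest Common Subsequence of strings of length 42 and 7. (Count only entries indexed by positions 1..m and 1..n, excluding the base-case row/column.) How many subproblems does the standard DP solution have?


DP table indexed by positions in both strings.
First string: 42 positions
Second string: 7 positions
Total = 42 * 7 = 294


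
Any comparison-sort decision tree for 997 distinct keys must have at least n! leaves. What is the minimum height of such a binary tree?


A binary decision tree of height h has at most 2^h leaves and needs at least n! of them, so h >= ceil(log2(n!)).
997! is far too large to multiply out, so use Stirling's series:
  ln(n!) ~ n ln n - n + (1/2) ln(2 pi n) + 1/(12n)  (error below 1/(360 n^3), negligible here)
  ln(997) = 6.9047508
  n ln n = 997 * 6.9047508 = 6884.0365
  (1/2) ln(2 pi * 997) = (1/2) ln(6264.3358) = 4.3713
  1/(12*997) = 0.0001
  ln(997!) ~ 6884.0365 - 997 + 4.3713 + 0.0001 = 5891.4079
Convert to base 2: log2(997!) = 5891.4079 / ln 2 = 5891.4079 / 0.69314718 = 8499.5050
ceil(8499.5050) = 8500


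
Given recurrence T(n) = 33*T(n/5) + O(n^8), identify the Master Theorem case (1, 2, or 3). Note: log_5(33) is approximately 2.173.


Master Theorem parameters: a=33, b=5, c=8
log_b(a) = 2.173
Compare b^c with a: 5^8 = 390625 > 33, so c > log_b(a).
Comparing c=8 vs log_b(a)=2.173:
8 > 2.173 => Case 3
Result: T(n) = O(n^8)
Master Theorem case = 3


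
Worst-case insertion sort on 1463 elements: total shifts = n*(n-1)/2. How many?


Sum of shifts = 1 + 2 + 3 + ... + 1462
= 1463 * 1462 / 2
= 2138906 / 2
= 1069453


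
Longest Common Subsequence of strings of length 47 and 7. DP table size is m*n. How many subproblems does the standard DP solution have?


DP table indexed by positions in both strings.
First string: 47 positions
Second string: 7 positions
Total = 47 * 7 = 329


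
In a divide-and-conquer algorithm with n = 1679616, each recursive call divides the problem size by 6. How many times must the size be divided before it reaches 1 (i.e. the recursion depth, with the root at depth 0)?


Number of divisions = log_6(1679616)
Sizes: 1679616 -> 279936 -> 46656 -> 7776 -> 1296 -> 216 -> 36 -> 6 -> 1 (8 divisions)
Recursion depth = 8


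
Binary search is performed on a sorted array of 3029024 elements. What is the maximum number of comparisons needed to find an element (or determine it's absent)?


Binary search halves the search space each comparison:
  Step 1: search space = 3029024 -> 1514512
  Step 2: search space = 1514512 -> 757256
  Step 3: search space = 757256 -> 378628
  Step 4: search space = 378628 -> 189314
  Step 5: search space = 189314 -> 94657
  Step 6: search space = 94657 -> 47328
  Step 7: search space = 47328 -> 23664
  Step 8: search space = 23664 -> 11832
  Step 9: search space = 11832 -> 5916
  Step 10: search space = 5916 -> 2958
  Step 11: search space = 2958 -> 1479
  Step 12: search space = 1479 -> 739
  Step 13: search space = 739 -> 369
  Step 14: search space = 369 -> 184
  Step 15: search space = 184 -> 92
  Step 16: search space = 92 -> 46
  Step 17: search space = 46 -> 23
  Step 18: search space = 23 -> 11
  Step 19: search space = 11 -> 5
  Step 20: search space = 5 -> 2
  Step 21: search space = 2 -> 1
  Step 22: search space = 1 (final check)
Maximum comparisons = floor(log2(3029024)) + 1 = 21 + 1 = 22
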